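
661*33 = 21813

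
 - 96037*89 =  - 8547293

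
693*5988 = 4149684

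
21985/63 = 21985/63 = 348.97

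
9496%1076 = 888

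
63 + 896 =959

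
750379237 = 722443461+27935776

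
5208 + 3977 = 9185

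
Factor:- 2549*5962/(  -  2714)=7598569/1357 = 11^1*23^(-1 )*59^( - 1 )*271^1*2549^1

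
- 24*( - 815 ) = 19560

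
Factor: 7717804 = 2^2*1929451^1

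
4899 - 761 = 4138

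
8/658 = 4/329 = 0.01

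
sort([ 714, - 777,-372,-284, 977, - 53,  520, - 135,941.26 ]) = [ - 777 , - 372, - 284,- 135, - 53,  520,714,941.26,977 ] 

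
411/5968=411/5968 = 0.07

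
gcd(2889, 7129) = 1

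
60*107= 6420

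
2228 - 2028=200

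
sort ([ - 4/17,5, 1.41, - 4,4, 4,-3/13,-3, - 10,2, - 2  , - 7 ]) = [ - 10,-7, - 4, - 3, - 2, -4/17,-3/13, 1.41,2, 4, 4, 5]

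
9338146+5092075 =14430221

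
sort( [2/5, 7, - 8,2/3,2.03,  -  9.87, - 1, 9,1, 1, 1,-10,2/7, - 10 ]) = [ - 10, - 10 , - 9.87, - 8, - 1,2/7,2/5,  2/3 , 1,1,1,2.03  ,  7 , 9 ] 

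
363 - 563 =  - 200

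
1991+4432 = 6423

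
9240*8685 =80249400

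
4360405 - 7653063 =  - 3292658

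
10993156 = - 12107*( - 908 ) 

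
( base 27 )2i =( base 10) 72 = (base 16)48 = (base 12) 60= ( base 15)4c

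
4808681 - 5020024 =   -  211343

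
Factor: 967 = 967^1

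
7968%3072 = 1824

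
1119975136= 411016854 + 708958282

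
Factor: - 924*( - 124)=2^4*3^1 *7^1*11^1*31^1= 114576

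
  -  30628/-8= 7657/2= 3828.50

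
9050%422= 188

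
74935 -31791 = 43144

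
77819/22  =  77819/22 = 3537.23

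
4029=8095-4066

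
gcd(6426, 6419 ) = 7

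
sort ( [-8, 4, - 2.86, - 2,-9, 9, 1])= [- 9, - 8, - 2.86,-2,1,4, 9 ]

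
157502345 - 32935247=124567098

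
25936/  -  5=-25936/5 = - 5187.20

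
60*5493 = 329580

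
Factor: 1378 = 2^1 * 13^1*53^1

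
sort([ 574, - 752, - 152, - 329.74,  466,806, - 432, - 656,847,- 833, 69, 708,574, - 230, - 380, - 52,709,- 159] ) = [ - 833,  -  752, - 656,  -  432,  -  380, - 329.74, - 230, - 159, - 152, - 52, 69, 466, 574,574,  708 , 709 , 806,847]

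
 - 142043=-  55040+-87003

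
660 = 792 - 132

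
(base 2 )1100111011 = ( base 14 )431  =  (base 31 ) QL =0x33b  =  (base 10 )827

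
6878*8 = 55024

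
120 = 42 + 78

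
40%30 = 10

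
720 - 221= 499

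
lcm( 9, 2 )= 18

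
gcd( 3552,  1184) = 1184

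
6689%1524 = 593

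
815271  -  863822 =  - 48551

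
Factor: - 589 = -19^1*31^1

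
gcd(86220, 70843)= 1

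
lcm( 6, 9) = 18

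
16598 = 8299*2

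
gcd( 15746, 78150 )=2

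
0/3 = 0 = 0.00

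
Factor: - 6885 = -3^4*5^1 * 17^1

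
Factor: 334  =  2^1 * 167^1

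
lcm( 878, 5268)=5268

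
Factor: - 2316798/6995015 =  - 2^1*3^2*5^(-1 )*11^1*11701^1*1399003^(-1)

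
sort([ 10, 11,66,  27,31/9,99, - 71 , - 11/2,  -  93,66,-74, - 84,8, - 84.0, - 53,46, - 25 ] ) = [ - 93 ,-84 , - 84.0,-74, - 71, - 53, - 25,  -  11/2, 31/9,8,10,11, 27,46,66,66,  99]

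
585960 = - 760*(-771) 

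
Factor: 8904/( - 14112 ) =-2^( - 2)*3^ (-1)*7^( - 1 )*53^1 = - 53/84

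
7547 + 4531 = 12078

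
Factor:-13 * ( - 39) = 3^1*13^2=507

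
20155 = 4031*5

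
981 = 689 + 292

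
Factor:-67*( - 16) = 2^4*67^1= 1072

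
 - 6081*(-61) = 370941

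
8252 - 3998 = 4254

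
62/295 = 62/295 =0.21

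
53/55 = 53/55 =0.96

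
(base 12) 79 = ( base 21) 49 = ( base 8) 135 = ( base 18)53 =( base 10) 93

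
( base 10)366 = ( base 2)101101110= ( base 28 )d2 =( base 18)126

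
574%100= 74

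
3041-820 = 2221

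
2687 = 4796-2109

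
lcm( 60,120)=120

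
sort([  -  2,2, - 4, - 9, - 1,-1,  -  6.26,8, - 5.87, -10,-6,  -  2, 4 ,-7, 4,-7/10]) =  [ - 10,  -  9, - 7,  -  6.26,  -  6, -5.87, - 4, - 2,- 2,-1, -1 , - 7/10, 2, 4, 4, 8]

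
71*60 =4260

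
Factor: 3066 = 2^1*3^1*7^1 * 73^1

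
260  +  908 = 1168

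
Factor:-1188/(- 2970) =2^1*5^ (  -  1)=2/5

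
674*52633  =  35474642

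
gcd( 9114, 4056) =6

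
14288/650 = 21+ 319/325 = 21.98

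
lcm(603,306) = 20502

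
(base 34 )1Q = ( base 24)2C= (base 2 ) 111100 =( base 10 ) 60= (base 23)2E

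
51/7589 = 51/7589 = 0.01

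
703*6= 4218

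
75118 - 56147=18971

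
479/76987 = 479/76987 = 0.01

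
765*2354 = 1800810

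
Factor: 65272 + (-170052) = -104780 = -2^2 * 5^1 * 13^2 * 31^1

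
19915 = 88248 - 68333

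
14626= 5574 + 9052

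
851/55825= 851/55825 = 0.02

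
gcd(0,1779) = 1779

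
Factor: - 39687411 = -3^1*47^1*173^1*1627^1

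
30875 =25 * 1235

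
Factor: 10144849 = 11^1*13^1*61^1*1163^1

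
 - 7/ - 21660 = 7/21660 = 0.00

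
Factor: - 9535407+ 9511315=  - 24092 = - 2^2*19^1 * 317^1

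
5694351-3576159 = 2118192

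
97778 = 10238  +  87540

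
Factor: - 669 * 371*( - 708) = 2^2*  3^2*7^1*53^1*59^1*223^1 = 175724892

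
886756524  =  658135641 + 228620883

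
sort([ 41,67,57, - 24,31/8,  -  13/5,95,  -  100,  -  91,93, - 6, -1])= [ - 100,  -  91,- 24,  -  6 , - 13/5,-1,31/8,41, 57,67,93, 95]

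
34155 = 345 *99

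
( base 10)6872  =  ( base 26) a48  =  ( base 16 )1ad8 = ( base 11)5188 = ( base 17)16d4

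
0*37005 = 0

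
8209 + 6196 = 14405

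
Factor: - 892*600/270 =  - 2^4 * 3^( - 2)* 5^1 * 223^1 = -17840/9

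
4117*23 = 94691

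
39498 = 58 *681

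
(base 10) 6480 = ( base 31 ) 6n1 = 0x1950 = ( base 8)14520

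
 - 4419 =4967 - 9386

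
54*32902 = 1776708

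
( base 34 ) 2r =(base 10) 95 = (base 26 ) 3H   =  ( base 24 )3N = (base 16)5f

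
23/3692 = 23/3692 = 0.01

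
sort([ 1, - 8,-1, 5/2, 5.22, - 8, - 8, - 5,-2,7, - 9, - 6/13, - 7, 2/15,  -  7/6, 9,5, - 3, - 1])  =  [ - 9 , - 8, - 8 , - 8, - 7, - 5, - 3,  -  2, - 7/6, - 1, - 1, - 6/13, 2/15, 1 , 5/2, 5, 5.22, 7 , 9] 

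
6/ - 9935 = -6/9935 = -0.00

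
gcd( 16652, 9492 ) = 4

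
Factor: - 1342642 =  - 2^1 * 7^1*29^1*3307^1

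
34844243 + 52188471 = 87032714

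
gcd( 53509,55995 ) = 1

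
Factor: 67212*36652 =2463454224 = 2^4*3^2 * 7^2 * 11^1*17^1*1867^1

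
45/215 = 9/43 = 0.21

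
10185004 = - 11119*( - 916 ) 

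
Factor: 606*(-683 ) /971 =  - 413898/971=-2^1*3^1*101^1 * 683^1 *971^(-1)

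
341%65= 16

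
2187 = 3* 729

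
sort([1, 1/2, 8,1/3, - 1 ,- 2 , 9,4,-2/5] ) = [ - 2 , - 1 , - 2/5,  1/3, 1/2 , 1,  4, 8,9 ]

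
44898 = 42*1069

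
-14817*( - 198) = 2933766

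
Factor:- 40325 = - 5^2*1613^1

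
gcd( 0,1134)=1134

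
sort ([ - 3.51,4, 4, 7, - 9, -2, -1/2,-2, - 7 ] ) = [ - 9, - 7, - 3.51, - 2 , - 2, - 1/2  ,  4, 4,  7] 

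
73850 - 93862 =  - 20012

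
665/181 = 665/181 = 3.67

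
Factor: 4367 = 11^1*397^1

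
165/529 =165/529 = 0.31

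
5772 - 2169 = 3603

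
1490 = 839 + 651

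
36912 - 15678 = 21234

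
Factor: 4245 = 3^1*5^1*283^1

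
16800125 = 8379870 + 8420255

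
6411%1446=627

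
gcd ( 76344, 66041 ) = 1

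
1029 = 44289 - 43260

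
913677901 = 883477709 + 30200192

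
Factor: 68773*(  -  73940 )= - 5085075620 =- 2^2* 5^1  *97^1*709^1*3697^1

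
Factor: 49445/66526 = 2^( - 1 )*5^1*11^1*37^( - 1)= 55/74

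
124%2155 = 124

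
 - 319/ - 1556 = 319/1556= 0.21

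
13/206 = 13/206 =0.06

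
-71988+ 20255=- 51733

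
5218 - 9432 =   -  4214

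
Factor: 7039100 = 2^2*5^2*43^1* 1637^1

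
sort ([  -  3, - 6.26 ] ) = [  -  6.26,  -  3]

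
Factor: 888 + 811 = 1699=1699^1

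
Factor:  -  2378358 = -2^1*3^2 * 71^1*1861^1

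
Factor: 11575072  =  2^5*23^1*15727^1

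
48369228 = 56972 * 849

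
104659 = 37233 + 67426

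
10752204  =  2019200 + 8733004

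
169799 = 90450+79349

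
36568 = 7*5224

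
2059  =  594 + 1465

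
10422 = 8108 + 2314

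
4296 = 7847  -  3551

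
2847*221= 629187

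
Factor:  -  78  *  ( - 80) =2^5*3^1*5^1 *13^1= 6240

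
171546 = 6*28591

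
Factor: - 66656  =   - 2^5*2083^1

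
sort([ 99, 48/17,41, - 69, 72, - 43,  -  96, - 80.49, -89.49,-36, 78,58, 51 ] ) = [ - 96, - 89.49, - 80.49,-69,-43, - 36 , 48/17,41, 51, 58, 72,78, 99 ]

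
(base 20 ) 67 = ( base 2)1111111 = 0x7F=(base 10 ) 127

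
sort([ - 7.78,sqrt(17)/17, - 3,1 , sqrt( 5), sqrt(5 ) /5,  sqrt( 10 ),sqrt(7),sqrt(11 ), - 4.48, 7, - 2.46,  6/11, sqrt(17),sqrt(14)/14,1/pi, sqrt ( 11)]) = [-7.78, - 4.48, - 3, - 2.46,sqrt(17 ) /17,sqrt(14 )/14,1/pi, sqrt(5) /5, 6/11,1,sqrt(5 ),  sqrt(7),  sqrt(10 ),sqrt (11 ), sqrt (11),sqrt(17),7] 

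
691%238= 215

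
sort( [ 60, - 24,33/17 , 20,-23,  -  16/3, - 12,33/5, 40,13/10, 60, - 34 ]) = [ -34,-24,-23,-12, - 16/3,13/10, 33/17,33/5 , 20,40,  60, 60 ]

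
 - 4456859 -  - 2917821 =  - 1539038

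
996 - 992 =4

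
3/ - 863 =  - 1+860/863 = - 0.00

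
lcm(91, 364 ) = 364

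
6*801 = 4806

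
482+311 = 793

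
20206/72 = 280+23/36 =280.64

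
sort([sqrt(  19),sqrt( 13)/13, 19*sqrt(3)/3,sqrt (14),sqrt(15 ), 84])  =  [sqrt(13)/13, sqrt(14 ), sqrt( 15),sqrt (19),  19* sqrt( 3 ) /3,84]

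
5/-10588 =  - 5/10588 = - 0.00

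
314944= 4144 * 76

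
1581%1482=99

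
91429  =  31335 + 60094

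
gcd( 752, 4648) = 8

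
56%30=26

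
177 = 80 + 97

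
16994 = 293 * 58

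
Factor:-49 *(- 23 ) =7^2*23^1 = 1127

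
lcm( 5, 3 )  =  15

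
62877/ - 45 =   -  20959/15 = - 1397.27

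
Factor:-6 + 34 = 2^2*7^1=28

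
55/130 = 11/26  =  0.42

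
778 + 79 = 857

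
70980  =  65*1092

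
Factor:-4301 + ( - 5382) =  - 9683 = - 23^1 * 421^1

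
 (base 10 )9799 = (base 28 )CDR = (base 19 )182e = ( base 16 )2647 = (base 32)9i7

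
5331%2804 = 2527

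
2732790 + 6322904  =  9055694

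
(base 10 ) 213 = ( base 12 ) 159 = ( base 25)8D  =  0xD5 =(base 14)113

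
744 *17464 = 12993216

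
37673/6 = 37673/6 = 6278.83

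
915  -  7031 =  - 6116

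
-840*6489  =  -5450760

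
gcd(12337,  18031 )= 949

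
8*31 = 248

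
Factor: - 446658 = - 2^1*3^1*17^1*29^1* 151^1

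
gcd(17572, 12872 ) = 4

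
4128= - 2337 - -6465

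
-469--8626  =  8157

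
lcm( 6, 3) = 6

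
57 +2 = 59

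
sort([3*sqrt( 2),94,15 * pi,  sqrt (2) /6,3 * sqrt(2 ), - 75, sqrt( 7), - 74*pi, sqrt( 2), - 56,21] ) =[ - 74*pi, - 75, - 56,sqrt( 2) /6,sqrt( 2 ), sqrt(7 ),3 * sqrt( 2),3*sqrt(2),21 , 15*pi,94 ]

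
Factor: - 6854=- 2^1*23^1 * 149^1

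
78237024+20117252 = 98354276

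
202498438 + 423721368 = 626219806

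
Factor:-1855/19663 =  - 5/53 = - 5^1 * 53^ (-1)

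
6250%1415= 590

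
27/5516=27/5516 = 0.00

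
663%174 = 141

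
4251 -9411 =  - 5160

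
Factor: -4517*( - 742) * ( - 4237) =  - 2^1*7^1 * 19^1*53^1*223^1*4517^1 = -14200788518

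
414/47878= 207/23939  =  0.01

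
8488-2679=5809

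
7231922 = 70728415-63496493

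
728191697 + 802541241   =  1530732938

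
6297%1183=382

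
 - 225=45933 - 46158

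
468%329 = 139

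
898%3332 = 898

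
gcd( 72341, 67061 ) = 1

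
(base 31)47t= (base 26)618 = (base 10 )4090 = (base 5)112330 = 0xFFA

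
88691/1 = 88691   =  88691.00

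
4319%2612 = 1707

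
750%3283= 750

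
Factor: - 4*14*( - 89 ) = 2^3*7^1*89^1 =4984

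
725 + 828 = 1553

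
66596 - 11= 66585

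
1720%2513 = 1720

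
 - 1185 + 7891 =6706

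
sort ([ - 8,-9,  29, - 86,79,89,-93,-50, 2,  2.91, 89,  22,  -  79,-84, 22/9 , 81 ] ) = [ - 93,-86 , - 84, -79,-50, - 9,-8,2,  22/9,2.91,22 , 29,  79 , 81, 89  ,  89 ] 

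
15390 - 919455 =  - 904065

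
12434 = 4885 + 7549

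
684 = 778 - 94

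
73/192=73/192  =  0.38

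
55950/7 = 7992+6/7 = 7992.86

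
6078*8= 48624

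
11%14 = 11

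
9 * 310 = 2790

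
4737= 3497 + 1240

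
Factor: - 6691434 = -2^1*3^1*1115239^1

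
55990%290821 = 55990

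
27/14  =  1  +  13/14 = 1.93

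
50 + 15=65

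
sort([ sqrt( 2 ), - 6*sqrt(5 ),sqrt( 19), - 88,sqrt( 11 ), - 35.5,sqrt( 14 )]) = [ - 88,-35.5,-6*sqrt(5), sqrt(2), sqrt(11 ),sqrt(14), sqrt(19 ) ]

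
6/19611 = 2/6537 = 0.00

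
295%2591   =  295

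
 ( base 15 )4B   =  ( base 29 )2D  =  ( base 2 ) 1000111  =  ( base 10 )71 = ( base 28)2F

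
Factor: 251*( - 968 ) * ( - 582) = 2^4*3^1*11^2*97^1*251^1 = 141407376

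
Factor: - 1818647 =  - 1818647^1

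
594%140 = 34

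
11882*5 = 59410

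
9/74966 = 9/74966=0.00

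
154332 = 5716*27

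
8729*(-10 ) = -87290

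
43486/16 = 2717 + 7/8 = 2717.88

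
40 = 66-26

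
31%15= 1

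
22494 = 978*23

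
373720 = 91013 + 282707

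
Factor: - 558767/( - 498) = 2^(-1 )*3^(-1 ) *11^1*79^1 *83^( - 1)*643^1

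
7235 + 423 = 7658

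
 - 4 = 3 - 7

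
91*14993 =1364363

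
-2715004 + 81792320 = 79077316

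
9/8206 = 9/8206 = 0.00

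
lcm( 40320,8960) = 80640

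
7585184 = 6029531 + 1555653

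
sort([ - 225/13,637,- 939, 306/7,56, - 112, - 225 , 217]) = [-939, - 225, - 112, - 225/13, 306/7, 56,217 , 637] 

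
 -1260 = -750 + -510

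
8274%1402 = 1264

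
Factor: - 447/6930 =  - 149/2310 = - 2^(- 1) *3^( - 1 )*5^ ( - 1)* 7^( - 1 ) * 11^( -1)*149^1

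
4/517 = 4/517 = 0.01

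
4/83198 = 2/41599 = 0.00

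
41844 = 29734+12110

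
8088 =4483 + 3605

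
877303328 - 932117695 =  - 54814367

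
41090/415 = 99 + 1/83 = 99.01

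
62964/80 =787 + 1/20= 787.05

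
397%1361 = 397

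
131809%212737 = 131809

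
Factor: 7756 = 2^2*7^1*277^1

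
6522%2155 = 57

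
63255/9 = 7028 + 1/3 = 7028.33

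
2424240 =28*86580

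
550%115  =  90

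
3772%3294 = 478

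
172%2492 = 172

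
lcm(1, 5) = 5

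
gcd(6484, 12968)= 6484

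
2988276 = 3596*831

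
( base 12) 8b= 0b1101011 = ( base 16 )6b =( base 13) 83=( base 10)107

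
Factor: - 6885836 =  - 2^2 * 97^1*17747^1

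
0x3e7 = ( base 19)2eb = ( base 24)1hf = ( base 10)999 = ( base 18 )319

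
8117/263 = 30 + 227/263=   30.86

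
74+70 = 144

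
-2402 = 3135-5537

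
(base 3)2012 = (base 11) 54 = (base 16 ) 3B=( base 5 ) 214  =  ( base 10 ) 59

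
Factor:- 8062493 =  - 29^1*278017^1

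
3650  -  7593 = -3943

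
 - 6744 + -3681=-10425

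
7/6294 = 7/6294=0.00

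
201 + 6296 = 6497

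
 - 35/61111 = - 1 + 61076/61111 =- 0.00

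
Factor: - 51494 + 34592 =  - 2^1*3^3*313^1= - 16902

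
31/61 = 31/61=0.51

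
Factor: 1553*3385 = 5256905 = 5^1*677^1 *1553^1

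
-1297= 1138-2435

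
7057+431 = 7488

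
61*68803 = 4196983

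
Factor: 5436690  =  2^1 *3^1* 5^1*7^1* 25889^1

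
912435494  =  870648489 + 41787005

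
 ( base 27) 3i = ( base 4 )1203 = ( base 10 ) 99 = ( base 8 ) 143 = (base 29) 3C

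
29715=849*35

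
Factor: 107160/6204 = 2^1*5^1*11^( - 1 )*19^1 = 190/11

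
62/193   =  62/193 = 0.32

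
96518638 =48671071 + 47847567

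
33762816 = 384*87924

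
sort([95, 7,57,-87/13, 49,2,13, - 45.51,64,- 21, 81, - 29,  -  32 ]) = [ - 45.51,-32, -29 ,-21, - 87/13,2, 7 , 13,  49,57, 64,81, 95] 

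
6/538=3/269 = 0.01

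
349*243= 84807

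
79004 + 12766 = 91770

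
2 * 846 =1692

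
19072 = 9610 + 9462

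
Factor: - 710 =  -2^1*5^1*71^1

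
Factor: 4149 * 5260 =2^2 * 3^2*5^1*263^1 * 461^1 = 21823740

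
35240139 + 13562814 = 48802953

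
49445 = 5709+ 43736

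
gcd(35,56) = 7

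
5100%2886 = 2214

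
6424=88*73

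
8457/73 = 8457/73  =  115.85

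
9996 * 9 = 89964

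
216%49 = 20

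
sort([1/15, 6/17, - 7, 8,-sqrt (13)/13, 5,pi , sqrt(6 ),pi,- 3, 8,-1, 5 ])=[-7,  -  3  ,-1, - sqrt( 13)/13, 1/15,6/17, sqrt( 6), pi,pi, 5, 5 , 8,8 ] 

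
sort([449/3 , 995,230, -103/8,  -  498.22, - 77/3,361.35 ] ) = [  -  498.22 ,-77/3,  -  103/8, 449/3,230 , 361.35 , 995 ] 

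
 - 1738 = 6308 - 8046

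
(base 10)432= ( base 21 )KC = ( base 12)300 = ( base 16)1b0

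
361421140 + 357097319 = 718518459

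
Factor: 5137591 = 751^1 * 6841^1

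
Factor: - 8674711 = -59^1*147029^1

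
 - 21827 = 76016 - 97843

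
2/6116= 1/3058=0.00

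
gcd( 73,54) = 1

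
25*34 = 850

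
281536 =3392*83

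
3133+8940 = 12073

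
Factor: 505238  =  2^1*29^1*31^1*281^1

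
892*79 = 70468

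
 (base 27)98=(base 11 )209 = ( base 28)8r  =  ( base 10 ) 251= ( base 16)fb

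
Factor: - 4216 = - 2^3*17^1 * 31^1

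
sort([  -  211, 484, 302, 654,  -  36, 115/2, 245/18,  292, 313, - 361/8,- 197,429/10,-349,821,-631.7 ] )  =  [- 631.7, - 349,  -  211, - 197, - 361/8, - 36 , 245/18, 429/10, 115/2,292,302, 313, 484, 654,821] 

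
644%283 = 78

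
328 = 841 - 513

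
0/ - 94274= 0/1 = - 0.00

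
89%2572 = 89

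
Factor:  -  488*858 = -418704 = -2^4*3^1*11^1*13^1*61^1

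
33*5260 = 173580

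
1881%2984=1881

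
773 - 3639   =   - 2866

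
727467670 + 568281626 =1295749296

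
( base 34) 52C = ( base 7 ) 23041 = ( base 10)5860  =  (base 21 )D61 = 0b1011011100100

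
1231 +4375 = 5606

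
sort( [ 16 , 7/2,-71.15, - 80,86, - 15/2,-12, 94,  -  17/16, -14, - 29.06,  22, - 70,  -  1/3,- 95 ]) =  [ - 95, - 80,-71.15, - 70, - 29.06, - 14,-12, - 15/2, - 17/16, - 1/3,7/2,16,22,86,94 ]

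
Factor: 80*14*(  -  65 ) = - 72800= -2^5*5^2 *7^1*13^1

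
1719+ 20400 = 22119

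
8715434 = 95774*91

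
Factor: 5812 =2^2*1453^1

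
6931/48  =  6931/48 = 144.40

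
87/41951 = 87/41951 = 0.00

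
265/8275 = 53/1655 =0.03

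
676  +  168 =844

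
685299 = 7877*87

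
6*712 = 4272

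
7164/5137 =1+ 2027/5137 = 1.39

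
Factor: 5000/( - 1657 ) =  - 2^3*5^4*1657^( - 1)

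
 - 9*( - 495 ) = 4455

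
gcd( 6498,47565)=9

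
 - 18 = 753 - 771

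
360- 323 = 37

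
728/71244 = 182/17811 =0.01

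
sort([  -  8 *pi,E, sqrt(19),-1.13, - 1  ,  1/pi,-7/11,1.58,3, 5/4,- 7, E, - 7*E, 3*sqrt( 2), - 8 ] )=[-8*pi, - 7*E,-8,-7,-1.13, - 1,  -  7/11, 1/pi,5/4, 1.58, E, E, 3, 3*sqrt(2),sqrt(19) ]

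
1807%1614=193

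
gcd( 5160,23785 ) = 5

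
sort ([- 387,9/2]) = [ - 387,9/2 ]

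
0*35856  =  0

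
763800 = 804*950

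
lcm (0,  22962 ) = 0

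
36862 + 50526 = 87388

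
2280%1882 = 398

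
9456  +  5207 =14663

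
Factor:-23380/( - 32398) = 70/97=2^1*5^1*7^1*97^( - 1 ) 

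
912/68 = 228/17 = 13.41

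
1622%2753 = 1622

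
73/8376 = 73/8376 = 0.01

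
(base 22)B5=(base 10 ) 247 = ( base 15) 117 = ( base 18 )DD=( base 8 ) 367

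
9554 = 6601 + 2953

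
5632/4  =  1408 = 1408.00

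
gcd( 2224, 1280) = 16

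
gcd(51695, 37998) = 1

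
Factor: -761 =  - 761^1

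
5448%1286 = 304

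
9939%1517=837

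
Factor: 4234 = 2^1*29^1*73^1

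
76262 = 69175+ 7087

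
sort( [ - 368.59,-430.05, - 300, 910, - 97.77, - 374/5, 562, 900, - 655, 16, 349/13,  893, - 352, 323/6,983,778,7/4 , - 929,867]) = [ - 929,-655, - 430.05, - 368.59, - 352, - 300, - 97.77, - 374/5, 7/4, 16,349/13,323/6, 562, 778,  867, 893, 900, 910,  983]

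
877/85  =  877/85 = 10.32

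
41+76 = 117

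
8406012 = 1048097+7357915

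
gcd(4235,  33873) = 7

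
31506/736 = 42  +  297/368 = 42.81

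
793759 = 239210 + 554549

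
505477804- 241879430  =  263598374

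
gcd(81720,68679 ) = 9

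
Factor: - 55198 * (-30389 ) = 1677412022 = 2^1*11^1*13^1 * 193^1*30389^1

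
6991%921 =544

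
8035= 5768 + 2267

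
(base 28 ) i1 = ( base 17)1cc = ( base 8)771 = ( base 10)505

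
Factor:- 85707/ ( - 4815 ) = 5^( - 1) *89^1 = 89/5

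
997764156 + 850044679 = 1847808835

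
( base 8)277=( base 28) 6n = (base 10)191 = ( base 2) 10111111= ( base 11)164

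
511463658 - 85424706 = 426038952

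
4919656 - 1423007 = 3496649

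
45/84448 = 45/84448 = 0.00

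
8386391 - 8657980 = -271589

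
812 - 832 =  - 20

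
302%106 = 90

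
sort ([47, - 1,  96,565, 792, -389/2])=[ - 389/2, - 1,47, 96,565, 792]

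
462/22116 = 77/3686 =0.02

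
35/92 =35/92 = 0.38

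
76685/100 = 766 +17/20  =  766.85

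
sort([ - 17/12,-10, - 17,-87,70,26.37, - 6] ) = [ - 87,- 17,-10, - 6,-17/12, 26.37, 70 ] 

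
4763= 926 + 3837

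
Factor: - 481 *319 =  - 153439 = - 11^1*13^1 * 29^1*37^1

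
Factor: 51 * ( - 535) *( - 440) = 2^3* 3^1*5^2*11^1*17^1*107^1 = 12005400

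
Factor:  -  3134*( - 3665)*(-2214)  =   - 25430247540 = - 2^2*3^3*5^1*41^1 *733^1*1567^1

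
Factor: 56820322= 2^1 * 13^1*311^1*7027^1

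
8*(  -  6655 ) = -53240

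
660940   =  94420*7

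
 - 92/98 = -1 + 3/49= - 0.94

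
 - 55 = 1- 56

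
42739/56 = 763 + 11/56 = 763.20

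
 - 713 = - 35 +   -  678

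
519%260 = 259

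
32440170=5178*6265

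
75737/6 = 12622 + 5/6 = 12622.83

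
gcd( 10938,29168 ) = 3646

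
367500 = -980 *(  -  375 )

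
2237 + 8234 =10471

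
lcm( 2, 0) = 0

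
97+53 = 150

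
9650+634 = 10284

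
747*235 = 175545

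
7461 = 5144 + 2317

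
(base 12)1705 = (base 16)ab5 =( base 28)3dp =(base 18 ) 885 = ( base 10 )2741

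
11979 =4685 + 7294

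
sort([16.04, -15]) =[-15,  16.04]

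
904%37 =16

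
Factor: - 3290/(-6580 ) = 2^( - 1 ) = 1/2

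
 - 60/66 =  - 1 + 1/11 =- 0.91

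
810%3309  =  810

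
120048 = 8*15006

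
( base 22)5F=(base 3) 11122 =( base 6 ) 325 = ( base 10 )125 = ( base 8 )175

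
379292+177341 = 556633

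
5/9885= 1/1977= 0.00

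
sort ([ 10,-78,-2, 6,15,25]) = [- 78, - 2,6, 10, 15, 25]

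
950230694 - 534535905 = 415694789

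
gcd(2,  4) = 2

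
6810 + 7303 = 14113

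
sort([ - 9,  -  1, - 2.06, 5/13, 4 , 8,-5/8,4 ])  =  [ - 9,-2.06, - 1, - 5/8, 5/13,4, 4, 8]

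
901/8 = 901/8 =112.62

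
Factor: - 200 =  - 2^3*5^2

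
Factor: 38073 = 3^1*7^3*37^1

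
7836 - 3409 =4427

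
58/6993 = 58/6993  =  0.01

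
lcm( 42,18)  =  126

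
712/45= 712/45 = 15.82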